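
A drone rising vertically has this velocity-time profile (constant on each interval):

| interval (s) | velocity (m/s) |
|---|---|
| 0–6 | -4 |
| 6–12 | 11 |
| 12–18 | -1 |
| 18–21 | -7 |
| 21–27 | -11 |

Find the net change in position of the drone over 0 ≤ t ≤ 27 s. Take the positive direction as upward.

-51 m

Net displacement equals the area under the velocity-time graph (areas below the axis count negative).
0–6 s: -4 × 6 = -24 m
6–12 s: 11 × 6 = 66 m
12–18 s: -1 × 6 = -6 m
18–21 s: -7 × 3 = -21 m
21–27 s: -11 × 6 = -66 m
Net displacement = -51 m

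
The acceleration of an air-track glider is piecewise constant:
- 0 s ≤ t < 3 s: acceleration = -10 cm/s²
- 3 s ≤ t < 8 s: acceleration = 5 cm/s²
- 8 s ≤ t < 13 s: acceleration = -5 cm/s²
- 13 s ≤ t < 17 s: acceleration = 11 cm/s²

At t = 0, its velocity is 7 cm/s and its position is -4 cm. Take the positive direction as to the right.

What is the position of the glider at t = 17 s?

On each constant-a segment, Δv = aΔt and Δx = v₀Δt + ½aΔt²; chain segment to segment.
0–3 s: v starts 7 cm/s; Δx = 7·3 + ½·-10·3² = -24 cm; v ends -23 cm/s.
3–8 s: v starts -23 cm/s; Δx = -23·5 + ½·5·5² = -52.5 cm; v ends 2 cm/s.
8–13 s: v starts 2 cm/s; Δx = 2·5 + ½·-5·5² = -52.5 cm; v ends -23 cm/s.
13–17 s: v starts -23 cm/s; Δx = -23·4 + ½·11·4² = -4 cm; v ends 21 cm/s.
x(17) = -4 + Σ Δx = -137 cm.

-137 cm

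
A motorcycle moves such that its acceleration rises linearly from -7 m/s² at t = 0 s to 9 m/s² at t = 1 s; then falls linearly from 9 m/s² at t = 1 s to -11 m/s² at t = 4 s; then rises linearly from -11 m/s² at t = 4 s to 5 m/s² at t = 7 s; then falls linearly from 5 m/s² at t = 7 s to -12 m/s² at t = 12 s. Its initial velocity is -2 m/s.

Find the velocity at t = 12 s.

-30.5 m/s

Δv equals the area under the a-t graph; then v = v₀ + Δv.
0–1 s: ½(-7 + 9)(1) = 1 m/s
1–4 s: ½(9 + -11)(3) = -3 m/s
4–7 s: ½(-11 + 5)(3) = -9 m/s
7–12 s: ½(5 + -12)(5) = -17.5 m/s
Δv = -28.5 m/s, so v(12) = -2 + (-28.5) = -30.5 m/s.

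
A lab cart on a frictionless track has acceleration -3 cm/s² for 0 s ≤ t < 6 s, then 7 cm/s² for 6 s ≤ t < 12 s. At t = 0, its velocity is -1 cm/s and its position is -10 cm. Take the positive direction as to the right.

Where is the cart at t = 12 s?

On each constant-a segment, Δv = aΔt and Δx = v₀Δt + ½aΔt²; chain segment to segment.
0–6 s: v starts -1 cm/s; Δx = -1·6 + ½·-3·6² = -60 cm; v ends -19 cm/s.
6–12 s: v starts -19 cm/s; Δx = -19·6 + ½·7·6² = 12 cm; v ends 23 cm/s.
x(12) = -10 + Σ Δx = -58 cm.

-58 cm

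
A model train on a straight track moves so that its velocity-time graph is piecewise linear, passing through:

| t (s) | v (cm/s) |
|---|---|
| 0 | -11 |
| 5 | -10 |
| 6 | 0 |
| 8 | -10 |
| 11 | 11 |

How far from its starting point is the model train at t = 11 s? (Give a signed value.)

Net displacement equals the area under the velocity-time graph (areas below the axis count negative).
0–5 s: ½(-11 + -10)(5) = -52.5 cm
5–6 s: ½(-10 + 0)(1) = -5 cm
6–8 s: ½(0 + -10)(2) = -10 cm
8–11 s: ½(-10 + 11)(3) = 1.5 cm
Net displacement = -66 cm

-66 cm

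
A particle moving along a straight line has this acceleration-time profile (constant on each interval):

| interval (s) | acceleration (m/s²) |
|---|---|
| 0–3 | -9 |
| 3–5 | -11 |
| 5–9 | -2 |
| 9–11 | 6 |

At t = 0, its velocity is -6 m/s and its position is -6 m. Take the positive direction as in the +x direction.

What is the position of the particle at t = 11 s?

On each constant-a segment, Δv = aΔt and Δx = v₀Δt + ½aΔt²; chain segment to segment.
0–3 s: v starts -6 m/s; Δx = -6·3 + ½·-9·3² = -58.5 m; v ends -33 m/s.
3–5 s: v starts -33 m/s; Δx = -33·2 + ½·-11·2² = -88 m; v ends -55 m/s.
5–9 s: v starts -55 m/s; Δx = -55·4 + ½·-2·4² = -236 m; v ends -63 m/s.
9–11 s: v starts -63 m/s; Δx = -63·2 + ½·6·2² = -114 m; v ends -51 m/s.
x(11) = -6 + Σ Δx = -502.5 m.

-502.5 m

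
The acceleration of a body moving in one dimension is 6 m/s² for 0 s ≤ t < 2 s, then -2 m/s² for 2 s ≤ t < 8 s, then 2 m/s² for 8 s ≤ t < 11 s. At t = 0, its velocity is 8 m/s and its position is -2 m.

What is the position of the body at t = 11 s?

On each constant-a segment, Δv = aΔt and Δx = v₀Δt + ½aΔt²; chain segment to segment.
0–2 s: v starts 8 m/s; Δx = 8·2 + ½·6·2² = 28 m; v ends 20 m/s.
2–8 s: v starts 20 m/s; Δx = 20·6 + ½·-2·6² = 84 m; v ends 8 m/s.
8–11 s: v starts 8 m/s; Δx = 8·3 + ½·2·3² = 33 m; v ends 14 m/s.
x(11) = -2 + Σ Δx = 143 m.

143 m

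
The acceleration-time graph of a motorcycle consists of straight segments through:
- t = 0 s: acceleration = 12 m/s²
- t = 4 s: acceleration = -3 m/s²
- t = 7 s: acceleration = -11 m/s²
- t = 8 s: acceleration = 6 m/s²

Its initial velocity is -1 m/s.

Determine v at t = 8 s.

-6.5 m/s

Δv equals the area under the a-t graph; then v = v₀ + Δv.
0–4 s: ½(12 + -3)(4) = 18 m/s
4–7 s: ½(-3 + -11)(3) = -21 m/s
7–8 s: ½(-11 + 6)(1) = -2.5 m/s
Δv = -5.5 m/s, so v(8) = -1 + (-5.5) = -6.5 m/s.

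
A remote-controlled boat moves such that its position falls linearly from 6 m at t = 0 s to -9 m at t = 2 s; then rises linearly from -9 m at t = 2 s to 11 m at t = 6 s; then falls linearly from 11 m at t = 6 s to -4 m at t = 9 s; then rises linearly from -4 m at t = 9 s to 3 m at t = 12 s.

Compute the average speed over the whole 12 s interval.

Average speed = (total path length)/(elapsed time); on a piecewise-linear x-t graph the path length is Σ|Δx|.
0–2 s: |Δx| = |-9 − 6| = 15 m
2–6 s: |Δx| = |11 − -9| = 20 m
6–9 s: |Δx| = |-4 − 11| = 15 m
9–12 s: |Δx| = |3 − -4| = 7 m
Total path = 57 m; average speed = 57/12 = 4.75 m/s.

4.75 m/s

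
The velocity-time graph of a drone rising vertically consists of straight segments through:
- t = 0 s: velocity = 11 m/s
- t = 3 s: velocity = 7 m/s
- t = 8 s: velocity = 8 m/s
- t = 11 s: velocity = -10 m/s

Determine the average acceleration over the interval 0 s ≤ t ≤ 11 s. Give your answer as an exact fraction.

Average acceleration = Δv/Δt = (-10 − 11)/(11 − 0) = -21/11 m/s².

-21/11 m/s²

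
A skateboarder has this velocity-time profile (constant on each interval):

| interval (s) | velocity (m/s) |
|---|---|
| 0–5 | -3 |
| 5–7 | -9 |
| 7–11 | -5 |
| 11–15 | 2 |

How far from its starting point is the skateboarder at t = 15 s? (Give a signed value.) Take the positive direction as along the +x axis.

-45 m

Net displacement equals the area under the velocity-time graph (areas below the axis count negative).
0–5 s: -3 × 5 = -15 m
5–7 s: -9 × 2 = -18 m
7–11 s: -5 × 4 = -20 m
11–15 s: 2 × 4 = 8 m
Net displacement = -45 m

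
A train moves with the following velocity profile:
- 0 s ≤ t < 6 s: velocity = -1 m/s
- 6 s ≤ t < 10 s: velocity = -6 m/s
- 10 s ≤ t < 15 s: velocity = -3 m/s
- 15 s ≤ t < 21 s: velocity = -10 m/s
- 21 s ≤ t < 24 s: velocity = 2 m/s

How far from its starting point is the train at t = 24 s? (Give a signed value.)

-99 m

Net displacement equals the area under the velocity-time graph (areas below the axis count negative).
0–6 s: -1 × 6 = -6 m
6–10 s: -6 × 4 = -24 m
10–15 s: -3 × 5 = -15 m
15–21 s: -10 × 6 = -60 m
21–24 s: 2 × 3 = 6 m
Net displacement = -99 m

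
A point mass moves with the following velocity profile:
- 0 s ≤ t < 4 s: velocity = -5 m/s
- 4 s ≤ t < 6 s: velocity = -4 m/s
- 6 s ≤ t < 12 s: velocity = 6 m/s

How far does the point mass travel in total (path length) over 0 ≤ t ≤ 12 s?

64 m

Total distance travelled is ∫|v| dt — sum the magnitudes of each area piece.
0–4 s: |-5| × 4 = 20 m
4–6 s: |-4| × 2 = 8 m
6–12 s: |6| × 6 = 36 m
Total distance = 64 m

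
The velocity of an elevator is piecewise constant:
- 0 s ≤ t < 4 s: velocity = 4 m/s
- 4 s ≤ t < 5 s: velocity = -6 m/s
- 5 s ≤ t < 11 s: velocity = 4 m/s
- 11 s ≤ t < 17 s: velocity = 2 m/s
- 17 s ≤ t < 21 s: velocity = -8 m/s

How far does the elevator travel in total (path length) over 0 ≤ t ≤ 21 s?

90 m

Total distance travelled is ∫|v| dt — sum the magnitudes of each area piece.
0–4 s: |4| × 4 = 16 m
4–5 s: |-6| × 1 = 6 m
5–11 s: |4| × 6 = 24 m
11–17 s: |2| × 6 = 12 m
17–21 s: |-8| × 4 = 32 m
Total distance = 90 m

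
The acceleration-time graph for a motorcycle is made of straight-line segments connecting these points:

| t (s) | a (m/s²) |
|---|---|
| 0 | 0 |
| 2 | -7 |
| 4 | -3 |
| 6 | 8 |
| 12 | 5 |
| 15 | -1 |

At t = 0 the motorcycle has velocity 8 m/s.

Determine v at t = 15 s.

41 m/s

Δv equals the area under the a-t graph; then v = v₀ + Δv.
0–2 s: ½(0 + -7)(2) = -7 m/s
2–4 s: ½(-7 + -3)(2) = -10 m/s
4–6 s: ½(-3 + 8)(2) = 5 m/s
6–12 s: ½(8 + 5)(6) = 39 m/s
12–15 s: ½(5 + -1)(3) = 6 m/s
Δv = 33 m/s, so v(15) = 8 + (33) = 41 m/s.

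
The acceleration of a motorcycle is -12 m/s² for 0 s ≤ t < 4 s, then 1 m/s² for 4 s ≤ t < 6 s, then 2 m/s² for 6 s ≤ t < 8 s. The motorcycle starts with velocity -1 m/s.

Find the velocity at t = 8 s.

Δv equals the area under the a-t graph; then v = v₀ + Δv.
0–4 s: -12 × 4 = -48 m/s
4–6 s: 1 × 2 = 2 m/s
6–8 s: 2 × 2 = 4 m/s
Δv = -42 m/s, so v(8) = -1 + (-42) = -43 m/s.

-43 m/s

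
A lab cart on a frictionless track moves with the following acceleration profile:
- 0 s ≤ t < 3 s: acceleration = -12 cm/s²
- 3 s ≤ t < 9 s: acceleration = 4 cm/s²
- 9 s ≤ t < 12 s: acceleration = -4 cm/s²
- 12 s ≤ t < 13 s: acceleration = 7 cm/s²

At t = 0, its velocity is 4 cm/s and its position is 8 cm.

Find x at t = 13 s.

On each constant-a segment, Δv = aΔt and Δx = v₀Δt + ½aΔt²; chain segment to segment.
0–3 s: v starts 4 cm/s; Δx = 4·3 + ½·-12·3² = -42 cm; v ends -32 cm/s.
3–9 s: v starts -32 cm/s; Δx = -32·6 + ½·4·6² = -120 cm; v ends -8 cm/s.
9–12 s: v starts -8 cm/s; Δx = -8·3 + ½·-4·3² = -42 cm; v ends -20 cm/s.
12–13 s: v starts -20 cm/s; Δx = -20·1 + ½·7·1² = -16.5 cm; v ends -13 cm/s.
x(13) = 8 + Σ Δx = -212.5 cm.

-212.5 cm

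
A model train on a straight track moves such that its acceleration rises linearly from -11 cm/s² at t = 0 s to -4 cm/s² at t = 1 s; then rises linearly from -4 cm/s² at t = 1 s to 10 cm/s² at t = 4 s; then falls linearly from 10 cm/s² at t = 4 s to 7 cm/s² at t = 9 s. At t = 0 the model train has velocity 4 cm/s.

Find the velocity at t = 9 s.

48 cm/s

Δv equals the area under the a-t graph; then v = v₀ + Δv.
0–1 s: ½(-11 + -4)(1) = -7.5 cm/s
1–4 s: ½(-4 + 10)(3) = 9 cm/s
4–9 s: ½(10 + 7)(5) = 42.5 cm/s
Δv = 44 cm/s, so v(9) = 4 + (44) = 48 cm/s.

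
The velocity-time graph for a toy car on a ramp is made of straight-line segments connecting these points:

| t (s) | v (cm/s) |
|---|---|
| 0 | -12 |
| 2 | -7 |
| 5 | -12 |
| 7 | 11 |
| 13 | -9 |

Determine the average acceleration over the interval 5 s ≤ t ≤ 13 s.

0.375 cm/s²

Average acceleration = Δv/Δt = (-9 − -12)/(13 − 5) = 0.375 cm/s².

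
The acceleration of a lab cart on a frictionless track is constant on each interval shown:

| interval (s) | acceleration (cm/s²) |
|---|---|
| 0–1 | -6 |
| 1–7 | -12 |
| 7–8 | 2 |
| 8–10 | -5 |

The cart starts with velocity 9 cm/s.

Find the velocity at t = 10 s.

-77 cm/s

Δv equals the area under the a-t graph; then v = v₀ + Δv.
0–1 s: -6 × 1 = -6 cm/s
1–7 s: -12 × 6 = -72 cm/s
7–8 s: 2 × 1 = 2 cm/s
8–10 s: -5 × 2 = -10 cm/s
Δv = -86 cm/s, so v(10) = 9 + (-86) = -77 cm/s.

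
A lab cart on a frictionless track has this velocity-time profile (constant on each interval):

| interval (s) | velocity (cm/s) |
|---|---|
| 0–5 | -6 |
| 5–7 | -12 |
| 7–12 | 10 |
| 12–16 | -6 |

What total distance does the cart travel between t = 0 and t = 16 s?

128 cm

Distance (not displacement) is the total path length: add the absolute areas under v-t.
0–5 s: |-6| × 5 = 30 cm
5–7 s: |-12| × 2 = 24 cm
7–12 s: |10| × 5 = 50 cm
12–16 s: |-6| × 4 = 24 cm
Total distance = 128 cm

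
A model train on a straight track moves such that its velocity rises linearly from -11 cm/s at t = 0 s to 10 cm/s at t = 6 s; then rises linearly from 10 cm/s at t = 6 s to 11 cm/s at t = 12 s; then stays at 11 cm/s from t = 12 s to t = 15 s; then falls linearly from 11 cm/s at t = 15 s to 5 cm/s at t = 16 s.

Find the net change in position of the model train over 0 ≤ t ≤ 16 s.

Displacement is the signed area under the v-t curve.
0–6 s: ½(-11 + 10)(6) = -3 cm
6–12 s: ½(10 + 11)(6) = 63 cm
12–15 s: 11 × 3 = 33 cm
15–16 s: ½(11 + 5)(1) = 8 cm
Net displacement = 101 cm

101 cm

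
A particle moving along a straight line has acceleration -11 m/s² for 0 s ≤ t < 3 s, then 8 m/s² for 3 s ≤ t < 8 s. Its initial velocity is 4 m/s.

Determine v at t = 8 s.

11 m/s

Δv equals the area under the a-t graph; then v = v₀ + Δv.
0–3 s: -11 × 3 = -33 m/s
3–8 s: 8 × 5 = 40 m/s
Δv = 7 m/s, so v(8) = 4 + (7) = 11 m/s.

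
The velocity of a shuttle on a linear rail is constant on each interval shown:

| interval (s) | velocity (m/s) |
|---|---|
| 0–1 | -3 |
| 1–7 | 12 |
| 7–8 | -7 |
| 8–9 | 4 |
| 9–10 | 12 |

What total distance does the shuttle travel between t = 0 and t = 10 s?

Distance (not displacement) is the total path length: add the absolute areas under v-t.
0–1 s: |-3| × 1 = 3 m
1–7 s: |12| × 6 = 72 m
7–8 s: |-7| × 1 = 7 m
8–9 s: |4| × 1 = 4 m
9–10 s: |12| × 1 = 12 m
Total distance = 98 m

98 m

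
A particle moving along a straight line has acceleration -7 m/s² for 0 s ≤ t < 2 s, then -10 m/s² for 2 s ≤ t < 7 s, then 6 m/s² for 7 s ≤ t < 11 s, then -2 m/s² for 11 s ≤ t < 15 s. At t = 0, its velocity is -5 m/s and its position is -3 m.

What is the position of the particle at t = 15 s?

-671 m

On each constant-a segment, Δv = aΔt and Δx = v₀Δt + ½aΔt²; chain segment to segment.
0–2 s: v starts -5 m/s; Δx = -5·2 + ½·-7·2² = -24 m; v ends -19 m/s.
2–7 s: v starts -19 m/s; Δx = -19·5 + ½·-10·5² = -220 m; v ends -69 m/s.
7–11 s: v starts -69 m/s; Δx = -69·4 + ½·6·4² = -228 m; v ends -45 m/s.
11–15 s: v starts -45 m/s; Δx = -45·4 + ½·-2·4² = -196 m; v ends -53 m/s.
x(15) = -3 + Σ Δx = -671 m.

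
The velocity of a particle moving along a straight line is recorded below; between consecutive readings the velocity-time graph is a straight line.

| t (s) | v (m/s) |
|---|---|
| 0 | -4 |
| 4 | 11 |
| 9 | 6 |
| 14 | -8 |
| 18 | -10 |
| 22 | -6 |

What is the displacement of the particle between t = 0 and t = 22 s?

Net displacement equals the area under the velocity-time graph (areas below the axis count negative).
0–4 s: ½(-4 + 11)(4) = 14 m
4–9 s: ½(11 + 6)(5) = 42.5 m
9–14 s: ½(6 + -8)(5) = -5 m
14–18 s: ½(-8 + -10)(4) = -36 m
18–22 s: ½(-10 + -6)(4) = -32 m
Net displacement = -16.5 m

-16.5 m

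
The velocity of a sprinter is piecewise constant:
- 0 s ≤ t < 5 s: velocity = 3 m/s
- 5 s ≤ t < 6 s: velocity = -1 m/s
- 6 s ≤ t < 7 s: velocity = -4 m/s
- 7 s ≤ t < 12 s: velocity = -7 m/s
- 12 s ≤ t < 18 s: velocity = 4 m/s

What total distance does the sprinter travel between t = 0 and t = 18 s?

79 m

Distance (not displacement) is the total path length: add the absolute areas under v-t.
0–5 s: |3| × 5 = 15 m
5–6 s: |-1| × 1 = 1 m
6–7 s: |-4| × 1 = 4 m
7–12 s: |-7| × 5 = 35 m
12–18 s: |4| × 6 = 24 m
Total distance = 79 m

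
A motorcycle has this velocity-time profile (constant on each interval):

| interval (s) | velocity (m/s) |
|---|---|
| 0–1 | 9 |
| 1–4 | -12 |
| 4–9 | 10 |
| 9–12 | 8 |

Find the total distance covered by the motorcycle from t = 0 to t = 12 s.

119 m

Distance (not displacement) is the total path length: add the absolute areas under v-t.
0–1 s: |9| × 1 = 9 m
1–4 s: |-12| × 3 = 36 m
4–9 s: |10| × 5 = 50 m
9–12 s: |8| × 3 = 24 m
Total distance = 119 m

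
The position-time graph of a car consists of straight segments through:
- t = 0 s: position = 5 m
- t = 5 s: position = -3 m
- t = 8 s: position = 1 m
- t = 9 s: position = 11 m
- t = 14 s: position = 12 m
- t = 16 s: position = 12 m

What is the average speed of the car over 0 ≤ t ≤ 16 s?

1.4375 m/s

Average speed = (total path length)/(elapsed time); on a piecewise-linear x-t graph the path length is Σ|Δx|.
0–5 s: |Δx| = |-3 − 5| = 8 m
5–8 s: |Δx| = |1 − -3| = 4 m
8–9 s: |Δx| = |11 − 1| = 10 m
9–14 s: |Δx| = |12 − 11| = 1 m
14–16 s: |Δx| = |12 − 12| = 0 m
Total path = 23 m; average speed = 23/16 = 1.4375 m/s.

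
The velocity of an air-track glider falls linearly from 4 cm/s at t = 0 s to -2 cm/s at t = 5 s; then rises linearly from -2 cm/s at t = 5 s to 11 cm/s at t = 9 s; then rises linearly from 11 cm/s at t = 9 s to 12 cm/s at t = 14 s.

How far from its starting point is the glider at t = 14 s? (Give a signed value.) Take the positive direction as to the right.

80.5 cm

Net displacement equals the area under the velocity-time graph (areas below the axis count negative).
0–5 s: ½(4 + -2)(5) = 5 cm
5–9 s: ½(-2 + 11)(4) = 18 cm
9–14 s: ½(11 + 12)(5) = 57.5 cm
Net displacement = 80.5 cm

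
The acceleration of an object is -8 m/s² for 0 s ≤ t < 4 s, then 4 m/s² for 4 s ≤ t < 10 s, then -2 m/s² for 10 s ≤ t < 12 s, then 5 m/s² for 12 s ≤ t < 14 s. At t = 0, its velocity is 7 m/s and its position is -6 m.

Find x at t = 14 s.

On each constant-a segment, Δv = aΔt and Δx = v₀Δt + ½aΔt²; chain segment to segment.
0–4 s: v starts 7 m/s; Δx = 7·4 + ½·-8·4² = -36 m; v ends -25 m/s.
4–10 s: v starts -25 m/s; Δx = -25·6 + ½·4·6² = -78 m; v ends -1 m/s.
10–12 s: v starts -1 m/s; Δx = -1·2 + ½·-2·2² = -6 m; v ends -5 m/s.
12–14 s: v starts -5 m/s; Δx = -5·2 + ½·5·2² = 0 m; v ends 5 m/s.
x(14) = -6 + Σ Δx = -126 m.

-126 m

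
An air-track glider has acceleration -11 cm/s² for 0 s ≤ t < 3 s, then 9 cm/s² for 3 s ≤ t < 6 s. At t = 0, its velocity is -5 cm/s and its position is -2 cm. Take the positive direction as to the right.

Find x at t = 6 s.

On each constant-a segment, Δv = aΔt and Δx = v₀Δt + ½aΔt²; chain segment to segment.
0–3 s: v starts -5 cm/s; Δx = -5·3 + ½·-11·3² = -64.5 cm; v ends -38 cm/s.
3–6 s: v starts -38 cm/s; Δx = -38·3 + ½·9·3² = -73.5 cm; v ends -11 cm/s.
x(6) = -2 + Σ Δx = -140 cm.

-140 cm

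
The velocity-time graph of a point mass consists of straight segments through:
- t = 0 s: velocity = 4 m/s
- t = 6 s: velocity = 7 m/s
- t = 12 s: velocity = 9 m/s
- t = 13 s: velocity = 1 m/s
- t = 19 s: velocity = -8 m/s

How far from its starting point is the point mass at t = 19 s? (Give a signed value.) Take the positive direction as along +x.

Displacement is the signed area under the v-t curve.
0–6 s: ½(4 + 7)(6) = 33 m
6–12 s: ½(7 + 9)(6) = 48 m
12–13 s: ½(9 + 1)(1) = 5 m
13–19 s: ½(1 + -8)(6) = -21 m
Net displacement = 65 m

65 m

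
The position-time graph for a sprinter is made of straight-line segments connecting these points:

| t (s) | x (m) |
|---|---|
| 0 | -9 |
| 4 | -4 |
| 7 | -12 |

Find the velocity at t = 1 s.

Velocity is the slope of the x-t graph on 0–4 s: (-4 − -9)/(4 − 0) = 1.25 m/s.

1.25 m/s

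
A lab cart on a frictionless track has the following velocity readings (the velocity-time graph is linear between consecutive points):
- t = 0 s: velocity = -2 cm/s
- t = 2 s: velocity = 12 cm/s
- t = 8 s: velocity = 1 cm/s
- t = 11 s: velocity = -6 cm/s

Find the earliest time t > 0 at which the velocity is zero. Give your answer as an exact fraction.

t = 2/7 s

v changes sign on 0–2 s (from -2 to 12); the graph is linear there, so v = 0 at t = 0 + (2)·(2 − 0)/(12 − -2) = 2/7 s.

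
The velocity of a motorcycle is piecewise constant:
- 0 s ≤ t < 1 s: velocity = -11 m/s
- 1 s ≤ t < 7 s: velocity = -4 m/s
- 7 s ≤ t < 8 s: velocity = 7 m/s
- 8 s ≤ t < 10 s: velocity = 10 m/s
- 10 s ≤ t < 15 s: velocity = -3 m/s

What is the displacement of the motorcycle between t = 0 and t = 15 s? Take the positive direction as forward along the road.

-23 m

Net displacement equals the area under the velocity-time graph (areas below the axis count negative).
0–1 s: -11 × 1 = -11 m
1–7 s: -4 × 6 = -24 m
7–8 s: 7 × 1 = 7 m
8–10 s: 10 × 2 = 20 m
10–15 s: -3 × 5 = -15 m
Net displacement = -23 m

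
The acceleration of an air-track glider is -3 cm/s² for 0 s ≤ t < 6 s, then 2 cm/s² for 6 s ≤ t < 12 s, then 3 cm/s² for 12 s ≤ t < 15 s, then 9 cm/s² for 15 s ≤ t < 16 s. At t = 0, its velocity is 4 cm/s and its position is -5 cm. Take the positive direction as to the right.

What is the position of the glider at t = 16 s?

-64 cm

On each constant-a segment, Δv = aΔt and Δx = v₀Δt + ½aΔt²; chain segment to segment.
0–6 s: v starts 4 cm/s; Δx = 4·6 + ½·-3·6² = -30 cm; v ends -14 cm/s.
6–12 s: v starts -14 cm/s; Δx = -14·6 + ½·2·6² = -48 cm; v ends -2 cm/s.
12–15 s: v starts -2 cm/s; Δx = -2·3 + ½·3·3² = 7.5 cm; v ends 7 cm/s.
15–16 s: v starts 7 cm/s; Δx = 7·1 + ½·9·1² = 11.5 cm; v ends 16 cm/s.
x(16) = -5 + Σ Δx = -64 cm.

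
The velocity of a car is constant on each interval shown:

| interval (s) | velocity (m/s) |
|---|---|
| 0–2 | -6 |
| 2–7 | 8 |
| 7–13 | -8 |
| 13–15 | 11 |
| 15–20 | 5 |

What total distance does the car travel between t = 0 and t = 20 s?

147 m

Total distance travelled is ∫|v| dt — sum the magnitudes of each area piece.
0–2 s: |-6| × 2 = 12 m
2–7 s: |8| × 5 = 40 m
7–13 s: |-8| × 6 = 48 m
13–15 s: |11| × 2 = 22 m
15–20 s: |5| × 5 = 25 m
Total distance = 147 m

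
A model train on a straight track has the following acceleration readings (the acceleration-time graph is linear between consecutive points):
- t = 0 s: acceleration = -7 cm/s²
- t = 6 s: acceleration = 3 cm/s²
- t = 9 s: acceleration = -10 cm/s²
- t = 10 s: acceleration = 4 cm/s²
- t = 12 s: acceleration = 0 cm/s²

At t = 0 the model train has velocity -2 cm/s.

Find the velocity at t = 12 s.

Δv equals the area under the a-t graph; then v = v₀ + Δv.
0–6 s: ½(-7 + 3)(6) = -12 cm/s
6–9 s: ½(3 + -10)(3) = -10.5 cm/s
9–10 s: ½(-10 + 4)(1) = -3 cm/s
10–12 s: ½(4 + 0)(2) = 4 cm/s
Δv = -21.5 cm/s, so v(12) = -2 + (-21.5) = -23.5 cm/s.

-23.5 cm/s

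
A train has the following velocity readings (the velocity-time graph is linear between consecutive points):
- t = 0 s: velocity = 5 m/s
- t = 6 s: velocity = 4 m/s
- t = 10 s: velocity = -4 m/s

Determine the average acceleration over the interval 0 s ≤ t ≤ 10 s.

Average acceleration = Δv/Δt = (-4 − 5)/(10 − 0) = -0.9 m/s².

-0.9 m/s²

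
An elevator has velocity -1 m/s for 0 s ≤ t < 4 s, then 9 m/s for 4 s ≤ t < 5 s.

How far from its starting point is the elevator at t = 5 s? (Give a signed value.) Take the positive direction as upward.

5 m

Displacement is the signed area under the v-t curve.
0–4 s: -1 × 4 = -4 m
4–5 s: 9 × 1 = 9 m
Net displacement = 5 m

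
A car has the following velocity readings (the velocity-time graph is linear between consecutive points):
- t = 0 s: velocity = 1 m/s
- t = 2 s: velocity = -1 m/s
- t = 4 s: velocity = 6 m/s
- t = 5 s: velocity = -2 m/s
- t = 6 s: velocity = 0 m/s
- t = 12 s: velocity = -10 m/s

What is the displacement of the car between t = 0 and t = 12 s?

-24 m

Displacement is the signed area under the v-t curve.
0–2 s: ½(1 + -1)(2) = 0 m
2–4 s: ½(-1 + 6)(2) = 5 m
4–5 s: ½(6 + -2)(1) = 2 m
5–6 s: ½(-2 + 0)(1) = -1 m
6–12 s: ½(0 + -10)(6) = -30 m
Net displacement = -24 m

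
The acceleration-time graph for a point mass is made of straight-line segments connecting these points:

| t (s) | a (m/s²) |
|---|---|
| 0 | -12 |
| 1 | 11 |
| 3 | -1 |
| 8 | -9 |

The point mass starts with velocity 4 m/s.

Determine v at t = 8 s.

Δv equals the area under the a-t graph; then v = v₀ + Δv.
0–1 s: ½(-12 + 11)(1) = -0.5 m/s
1–3 s: ½(11 + -1)(2) = 10 m/s
3–8 s: ½(-1 + -9)(5) = -25 m/s
Δv = -15.5 m/s, so v(8) = 4 + (-15.5) = -11.5 m/s.

-11.5 m/s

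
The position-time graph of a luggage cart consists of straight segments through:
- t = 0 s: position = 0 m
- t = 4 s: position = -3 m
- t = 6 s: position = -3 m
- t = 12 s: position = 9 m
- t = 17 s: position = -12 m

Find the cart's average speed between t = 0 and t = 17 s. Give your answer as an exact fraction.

Average speed = (total path length)/(elapsed time); on a piecewise-linear x-t graph the path length is Σ|Δx|.
0–4 s: |Δx| = |-3 − 0| = 3 m
4–6 s: |Δx| = |-3 − -3| = 0 m
6–12 s: |Δx| = |9 − -3| = 12 m
12–17 s: |Δx| = |-12 − 9| = 21 m
Total path = 36 m; average speed = 36/17 = 36/17 m/s.

36/17 m/s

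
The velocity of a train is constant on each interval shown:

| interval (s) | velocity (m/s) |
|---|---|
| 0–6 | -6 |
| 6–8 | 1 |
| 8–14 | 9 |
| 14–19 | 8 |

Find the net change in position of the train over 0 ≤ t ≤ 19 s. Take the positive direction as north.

Displacement is the signed area under the v-t curve.
0–6 s: -6 × 6 = -36 m
6–8 s: 1 × 2 = 2 m
8–14 s: 9 × 6 = 54 m
14–19 s: 8 × 5 = 40 m
Net displacement = 60 m

60 m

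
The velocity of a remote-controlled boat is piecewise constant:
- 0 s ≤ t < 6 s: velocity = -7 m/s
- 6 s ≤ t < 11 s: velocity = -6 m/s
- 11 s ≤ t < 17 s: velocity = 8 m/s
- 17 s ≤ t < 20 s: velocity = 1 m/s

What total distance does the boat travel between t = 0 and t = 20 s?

Distance (not displacement) is the total path length: add the absolute areas under v-t.
0–6 s: |-7| × 6 = 42 m
6–11 s: |-6| × 5 = 30 m
11–17 s: |8| × 6 = 48 m
17–20 s: |1| × 3 = 3 m
Total distance = 123 m

123 m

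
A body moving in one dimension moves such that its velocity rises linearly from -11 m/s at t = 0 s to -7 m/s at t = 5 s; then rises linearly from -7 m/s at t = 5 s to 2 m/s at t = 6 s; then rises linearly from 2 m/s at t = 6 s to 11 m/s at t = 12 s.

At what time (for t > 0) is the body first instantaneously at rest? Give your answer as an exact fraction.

v changes sign on 5–6 s (from -7 to 2); the graph is linear there, so v = 0 at t = 5 + (7)·(6 − 5)/(2 − -7) = 52/9 s.

t = 52/9 s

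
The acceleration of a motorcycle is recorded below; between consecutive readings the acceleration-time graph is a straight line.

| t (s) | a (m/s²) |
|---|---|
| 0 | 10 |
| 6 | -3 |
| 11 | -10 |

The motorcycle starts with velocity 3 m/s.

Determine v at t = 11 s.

Δv equals the area under the a-t graph; then v = v₀ + Δv.
0–6 s: ½(10 + -3)(6) = 21 m/s
6–11 s: ½(-3 + -10)(5) = -32.5 m/s
Δv = -11.5 m/s, so v(11) = 3 + (-11.5) = -8.5 m/s.

-8.5 m/s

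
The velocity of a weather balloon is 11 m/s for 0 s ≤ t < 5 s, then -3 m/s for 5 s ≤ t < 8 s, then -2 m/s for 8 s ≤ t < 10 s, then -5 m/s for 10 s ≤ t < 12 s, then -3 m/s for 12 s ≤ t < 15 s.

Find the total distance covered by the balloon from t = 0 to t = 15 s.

87 m

Total distance travelled is ∫|v| dt — sum the magnitudes of each area piece.
0–5 s: |11| × 5 = 55 m
5–8 s: |-3| × 3 = 9 m
8–10 s: |-2| × 2 = 4 m
10–12 s: |-5| × 2 = 10 m
12–15 s: |-3| × 3 = 9 m
Total distance = 87 m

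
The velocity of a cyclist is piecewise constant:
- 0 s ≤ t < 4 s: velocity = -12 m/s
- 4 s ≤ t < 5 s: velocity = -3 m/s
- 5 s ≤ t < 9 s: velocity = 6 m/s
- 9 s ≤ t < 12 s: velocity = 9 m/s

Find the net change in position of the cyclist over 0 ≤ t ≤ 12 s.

0 m

Net displacement equals the area under the velocity-time graph (areas below the axis count negative).
0–4 s: -12 × 4 = -48 m
4–5 s: -3 × 1 = -3 m
5–9 s: 6 × 4 = 24 m
9–12 s: 9 × 3 = 27 m
Net displacement = 0 m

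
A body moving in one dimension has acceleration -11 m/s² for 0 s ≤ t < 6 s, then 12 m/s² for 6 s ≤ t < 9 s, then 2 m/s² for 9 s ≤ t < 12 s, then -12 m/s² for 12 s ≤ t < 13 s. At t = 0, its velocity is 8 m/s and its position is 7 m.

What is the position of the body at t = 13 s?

On each constant-a segment, Δv = aΔt and Δx = v₀Δt + ½aΔt²; chain segment to segment.
0–6 s: v starts 8 m/s; Δx = 8·6 + ½·-11·6² = -150 m; v ends -58 m/s.
6–9 s: v starts -58 m/s; Δx = -58·3 + ½·12·3² = -120 m; v ends -22 m/s.
9–12 s: v starts -22 m/s; Δx = -22·3 + ½·2·3² = -57 m; v ends -16 m/s.
12–13 s: v starts -16 m/s; Δx = -16·1 + ½·-12·1² = -22 m; v ends -28 m/s.
x(13) = 7 + Σ Δx = -342 m.

-342 m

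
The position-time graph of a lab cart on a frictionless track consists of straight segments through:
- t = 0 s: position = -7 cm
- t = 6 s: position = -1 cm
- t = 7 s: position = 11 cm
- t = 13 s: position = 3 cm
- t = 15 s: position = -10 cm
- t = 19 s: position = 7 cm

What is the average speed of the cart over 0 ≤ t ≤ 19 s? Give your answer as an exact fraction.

56/19 cm/s

Average speed = (total path length)/(elapsed time); on a piecewise-linear x-t graph the path length is Σ|Δx|.
0–6 s: |Δx| = |-1 − -7| = 6 cm
6–7 s: |Δx| = |11 − -1| = 12 cm
7–13 s: |Δx| = |3 − 11| = 8 cm
13–15 s: |Δx| = |-10 − 3| = 13 cm
15–19 s: |Δx| = |7 − -10| = 17 cm
Total path = 56 cm; average speed = 56/19 = 56/19 cm/s.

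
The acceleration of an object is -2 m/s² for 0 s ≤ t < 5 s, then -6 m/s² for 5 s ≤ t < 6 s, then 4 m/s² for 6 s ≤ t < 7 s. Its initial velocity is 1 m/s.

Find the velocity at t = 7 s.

Δv equals the area under the a-t graph; then v = v₀ + Δv.
0–5 s: -2 × 5 = -10 m/s
5–6 s: -6 × 1 = -6 m/s
6–7 s: 4 × 1 = 4 m/s
Δv = -12 m/s, so v(7) = 1 + (-12) = -11 m/s.

-11 m/s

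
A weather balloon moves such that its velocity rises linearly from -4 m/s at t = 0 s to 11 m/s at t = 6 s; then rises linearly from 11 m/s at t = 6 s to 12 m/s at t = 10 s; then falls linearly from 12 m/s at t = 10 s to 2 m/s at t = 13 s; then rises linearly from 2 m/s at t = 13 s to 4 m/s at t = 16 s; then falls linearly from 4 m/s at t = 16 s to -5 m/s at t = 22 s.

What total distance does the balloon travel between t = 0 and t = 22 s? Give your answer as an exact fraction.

Total distance travelled is ∫|v| dt — sum the magnitudes of each area piece.
0–6 s: v = 0 at t = 1.6 s; triangle areas 3.2 + 24.2 = 27.4 m
6–10 s: |½(11 + 12)(4)| = 46 m
10–13 s: |½(12 + 2)(3)| = 21 m
13–16 s: |½(2 + 4)(3)| = 9 m
16–22 s: v = 0 at t = 56/3 s; triangle areas 16/3 + 25/3 = 41/3 m
Total distance = 1756/15 m

1756/15 m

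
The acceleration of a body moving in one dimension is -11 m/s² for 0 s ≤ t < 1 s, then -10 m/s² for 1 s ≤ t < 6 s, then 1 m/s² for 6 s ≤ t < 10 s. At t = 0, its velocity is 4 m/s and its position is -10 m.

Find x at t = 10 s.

-391.5 m

On each constant-a segment, Δv = aΔt and Δx = v₀Δt + ½aΔt²; chain segment to segment.
0–1 s: v starts 4 m/s; Δx = 4·1 + ½·-11·1² = -1.5 m; v ends -7 m/s.
1–6 s: v starts -7 m/s; Δx = -7·5 + ½·-10·5² = -160 m; v ends -57 m/s.
6–10 s: v starts -57 m/s; Δx = -57·4 + ½·1·4² = -220 m; v ends -53 m/s.
x(10) = -10 + Σ Δx = -391.5 m.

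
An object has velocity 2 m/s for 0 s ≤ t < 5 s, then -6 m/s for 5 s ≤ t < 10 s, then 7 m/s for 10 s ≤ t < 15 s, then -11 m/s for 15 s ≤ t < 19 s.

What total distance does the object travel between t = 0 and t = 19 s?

119 m

Total distance travelled is ∫|v| dt — sum the magnitudes of each area piece.
0–5 s: |2| × 5 = 10 m
5–10 s: |-6| × 5 = 30 m
10–15 s: |7| × 5 = 35 m
15–19 s: |-11| × 4 = 44 m
Total distance = 119 m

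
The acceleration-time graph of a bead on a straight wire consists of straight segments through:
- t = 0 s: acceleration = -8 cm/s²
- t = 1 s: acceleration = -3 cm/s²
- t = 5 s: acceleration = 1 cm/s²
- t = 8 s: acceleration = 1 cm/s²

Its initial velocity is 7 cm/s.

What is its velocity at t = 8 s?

Δv equals the area under the a-t graph; then v = v₀ + Δv.
0–1 s: ½(-8 + -3)(1) = -5.5 cm/s
1–5 s: ½(-3 + 1)(4) = -4 cm/s
5–8 s: 1 × 3 = 3 cm/s
Δv = -6.5 cm/s, so v(8) = 7 + (-6.5) = 0.5 cm/s.

0.5 cm/s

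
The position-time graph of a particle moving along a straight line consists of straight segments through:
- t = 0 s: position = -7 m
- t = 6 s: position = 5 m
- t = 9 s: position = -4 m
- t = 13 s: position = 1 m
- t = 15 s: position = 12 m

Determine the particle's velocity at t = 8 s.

-3 m/s

Velocity is the slope of the x-t graph on 6–9 s: (-4 − 5)/(9 − 6) = -3 m/s.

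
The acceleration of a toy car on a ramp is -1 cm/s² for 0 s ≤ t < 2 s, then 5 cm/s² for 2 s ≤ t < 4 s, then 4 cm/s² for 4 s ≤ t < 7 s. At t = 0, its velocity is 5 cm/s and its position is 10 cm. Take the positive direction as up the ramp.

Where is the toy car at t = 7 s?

On each constant-a segment, Δv = aΔt and Δx = v₀Δt + ½aΔt²; chain segment to segment.
0–2 s: v starts 5 cm/s; Δx = 5·2 + ½·-1·2² = 8 cm; v ends 3 cm/s.
2–4 s: v starts 3 cm/s; Δx = 3·2 + ½·5·2² = 16 cm; v ends 13 cm/s.
4–7 s: v starts 13 cm/s; Δx = 13·3 + ½·4·3² = 57 cm; v ends 25 cm/s.
x(7) = 10 + Σ Δx = 91 cm.

91 cm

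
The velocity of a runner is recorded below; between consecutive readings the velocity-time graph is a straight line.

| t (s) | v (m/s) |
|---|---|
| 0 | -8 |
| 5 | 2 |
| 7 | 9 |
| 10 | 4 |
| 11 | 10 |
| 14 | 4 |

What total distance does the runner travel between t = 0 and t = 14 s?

75.5 m

Total distance travelled is ∫|v| dt — sum the magnitudes of each area piece.
0–5 s: v = 0 at t = 4 s; triangle areas 16 + 1 = 17 m
5–7 s: |½(2 + 9)(2)| = 11 m
7–10 s: |½(9 + 4)(3)| = 19.5 m
10–11 s: |½(4 + 10)(1)| = 7 m
11–14 s: |½(10 + 4)(3)| = 21 m
Total distance = 75.5 m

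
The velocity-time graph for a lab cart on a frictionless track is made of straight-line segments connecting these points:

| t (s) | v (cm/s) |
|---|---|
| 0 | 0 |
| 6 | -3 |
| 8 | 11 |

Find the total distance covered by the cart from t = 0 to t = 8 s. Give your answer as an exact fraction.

Total distance travelled is ∫|v| dt — sum the magnitudes of each area piece.
0–6 s: |½(0 + -3)(6)| = 9 cm
6–8 s: v = 0 at t = 45/7 s; triangle areas 9/14 + 121/14 = 65/7 cm
Total distance = 128/7 cm

128/7 cm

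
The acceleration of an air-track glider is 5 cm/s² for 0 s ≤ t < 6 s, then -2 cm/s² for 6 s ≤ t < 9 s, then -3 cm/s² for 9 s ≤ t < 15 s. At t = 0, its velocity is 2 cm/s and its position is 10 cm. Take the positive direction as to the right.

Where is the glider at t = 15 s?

301 cm

On each constant-a segment, Δv = aΔt and Δx = v₀Δt + ½aΔt²; chain segment to segment.
0–6 s: v starts 2 cm/s; Δx = 2·6 + ½·5·6² = 102 cm; v ends 32 cm/s.
6–9 s: v starts 32 cm/s; Δx = 32·3 + ½·-2·3² = 87 cm; v ends 26 cm/s.
9–15 s: v starts 26 cm/s; Δx = 26·6 + ½·-3·6² = 102 cm; v ends 8 cm/s.
x(15) = 10 + Σ Δx = 301 cm.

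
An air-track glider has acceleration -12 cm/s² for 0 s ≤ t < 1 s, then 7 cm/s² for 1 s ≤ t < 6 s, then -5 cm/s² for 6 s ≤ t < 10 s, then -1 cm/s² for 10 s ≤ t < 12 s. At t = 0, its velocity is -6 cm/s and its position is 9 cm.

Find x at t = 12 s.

On each constant-a segment, Δv = aΔt and Δx = v₀Δt + ½aΔt²; chain segment to segment.
0–1 s: v starts -6 cm/s; Δx = -6·1 + ½·-12·1² = -12 cm; v ends -18 cm/s.
1–6 s: v starts -18 cm/s; Δx = -18·5 + ½·7·5² = -2.5 cm; v ends 17 cm/s.
6–10 s: v starts 17 cm/s; Δx = 17·4 + ½·-5·4² = 28 cm; v ends -3 cm/s.
10–12 s: v starts -3 cm/s; Δx = -3·2 + ½·-1·2² = -8 cm; v ends -5 cm/s.
x(12) = 9 + Σ Δx = 14.5 cm.

14.5 cm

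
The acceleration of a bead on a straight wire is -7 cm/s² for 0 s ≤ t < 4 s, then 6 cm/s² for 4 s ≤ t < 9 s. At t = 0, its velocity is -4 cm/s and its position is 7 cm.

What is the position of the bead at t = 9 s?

-150 cm

On each constant-a segment, Δv = aΔt and Δx = v₀Δt + ½aΔt²; chain segment to segment.
0–4 s: v starts -4 cm/s; Δx = -4·4 + ½·-7·4² = -72 cm; v ends -32 cm/s.
4–9 s: v starts -32 cm/s; Δx = -32·5 + ½·6·5² = -85 cm; v ends -2 cm/s.
x(9) = 7 + Σ Δx = -150 cm.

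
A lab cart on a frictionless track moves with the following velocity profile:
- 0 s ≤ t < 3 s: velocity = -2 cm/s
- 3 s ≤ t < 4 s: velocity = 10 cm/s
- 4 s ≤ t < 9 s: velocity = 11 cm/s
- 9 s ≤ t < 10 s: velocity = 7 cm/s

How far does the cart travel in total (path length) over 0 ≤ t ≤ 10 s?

Total distance travelled is ∫|v| dt — sum the magnitudes of each area piece.
0–3 s: |-2| × 3 = 6 cm
3–4 s: |10| × 1 = 10 cm
4–9 s: |11| × 5 = 55 cm
9–10 s: |7| × 1 = 7 cm
Total distance = 78 cm

78 cm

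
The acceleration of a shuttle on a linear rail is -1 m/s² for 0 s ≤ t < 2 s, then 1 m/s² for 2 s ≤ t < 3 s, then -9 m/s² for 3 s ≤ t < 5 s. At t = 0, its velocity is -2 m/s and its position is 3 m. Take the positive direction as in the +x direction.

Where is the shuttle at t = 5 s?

On each constant-a segment, Δv = aΔt and Δx = v₀Δt + ½aΔt²; chain segment to segment.
0–2 s: v starts -2 m/s; Δx = -2·2 + ½·-1·2² = -6 m; v ends -4 m/s.
2–3 s: v starts -4 m/s; Δx = -4·1 + ½·1·1² = -3.5 m; v ends -3 m/s.
3–5 s: v starts -3 m/s; Δx = -3·2 + ½·-9·2² = -24 m; v ends -21 m/s.
x(5) = 3 + Σ Δx = -30.5 m.

-30.5 m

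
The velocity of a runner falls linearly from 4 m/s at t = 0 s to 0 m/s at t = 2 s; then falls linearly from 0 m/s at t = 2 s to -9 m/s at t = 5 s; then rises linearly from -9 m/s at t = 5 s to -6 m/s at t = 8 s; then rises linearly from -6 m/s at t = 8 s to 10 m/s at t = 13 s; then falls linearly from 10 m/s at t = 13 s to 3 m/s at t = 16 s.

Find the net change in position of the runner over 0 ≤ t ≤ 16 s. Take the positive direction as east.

-2.5 m

Net displacement equals the area under the velocity-time graph (areas below the axis count negative).
0–2 s: ½(4 + 0)(2) = 4 m
2–5 s: ½(0 + -9)(3) = -13.5 m
5–8 s: ½(-9 + -6)(3) = -22.5 m
8–13 s: ½(-6 + 10)(5) = 10 m
13–16 s: ½(10 + 3)(3) = 19.5 m
Net displacement = -2.5 m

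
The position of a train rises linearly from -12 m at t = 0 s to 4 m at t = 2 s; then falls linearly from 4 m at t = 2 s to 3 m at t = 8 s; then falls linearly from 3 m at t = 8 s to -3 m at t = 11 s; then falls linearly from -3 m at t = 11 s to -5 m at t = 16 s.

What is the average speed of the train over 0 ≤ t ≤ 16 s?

Average speed = (total path length)/(elapsed time); on a piecewise-linear x-t graph the path length is Σ|Δx|.
0–2 s: |Δx| = |4 − -12| = 16 m
2–8 s: |Δx| = |3 − 4| = 1 m
8–11 s: |Δx| = |-3 − 3| = 6 m
11–16 s: |Δx| = |-5 − -3| = 2 m
Total path = 25 m; average speed = 25/16 = 1.5625 m/s.

1.5625 m/s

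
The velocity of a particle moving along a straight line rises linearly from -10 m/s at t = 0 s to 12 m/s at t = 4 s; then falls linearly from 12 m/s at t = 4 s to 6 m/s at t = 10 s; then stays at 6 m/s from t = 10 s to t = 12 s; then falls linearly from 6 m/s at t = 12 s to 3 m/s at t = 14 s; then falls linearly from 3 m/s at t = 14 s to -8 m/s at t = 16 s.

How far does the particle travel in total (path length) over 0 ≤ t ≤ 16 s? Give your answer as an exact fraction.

Distance (not displacement) is the total path length: add the absolute areas under v-t.
0–4 s: v = 0 at t = 20/11 s; triangle areas 100/11 + 144/11 = 244/11 m
4–10 s: |½(12 + 6)(6)| = 54 m
10–12 s: |6| × 2 = 12 m
12–14 s: |½(6 + 3)(2)| = 9 m
14–16 s: v = 0 at t = 160/11 s; triangle areas 9/11 + 64/11 = 73/11 m
Total distance = 1142/11 m

1142/11 m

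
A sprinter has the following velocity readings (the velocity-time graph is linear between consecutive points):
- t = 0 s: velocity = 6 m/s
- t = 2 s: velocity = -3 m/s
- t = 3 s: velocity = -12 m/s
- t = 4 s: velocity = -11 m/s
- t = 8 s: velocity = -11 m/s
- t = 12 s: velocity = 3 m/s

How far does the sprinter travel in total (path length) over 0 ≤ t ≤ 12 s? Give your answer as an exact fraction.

606/7 m

Distance (not displacement) is the total path length: add the absolute areas under v-t.
0–2 s: v = 0 at t = 4/3 s; triangle areas 4 + 1 = 5 m
2–3 s: |½(-3 + -12)(1)| = 7.5 m
3–4 s: |½(-12 + -11)(1)| = 11.5 m
4–8 s: |-11| × 4 = 44 m
8–12 s: v = 0 at t = 78/7 s; triangle areas 121/7 + 9/7 = 130/7 m
Total distance = 606/7 m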